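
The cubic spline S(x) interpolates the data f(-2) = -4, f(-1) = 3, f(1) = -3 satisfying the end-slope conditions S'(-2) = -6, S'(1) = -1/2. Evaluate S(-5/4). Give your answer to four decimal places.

Put M_i = S'' at the i-th knot. Here h = (1, 2) and Δ = (7, -3), so the interior equations h_(i-1)·M_(i-1) + 2(h_(i-1)+h_i)·M_i + h_i·M_(i+1) = 6(Δ_i − Δ_(i-1)) read
  1·M_0 + 6·M_1 + 2·M_2 = 6(Δ_1 - Δ_0) = -60
Clamped end conditions give two more equations: 2h_0·M_0 + h_0·M_1 = 6(Δ_0 - S'(-2)) = 78 and h_1·M_1 + 2h_1·M_2 = 6(S'(1) - Δ_1) = 15.
Solving: M_0 = 305/6, M_1 = -71/3, M_2 = 187/12.
On [-2, -1], S(x) = -4 - 6·(x + 2) + 305/12·(x + 2)² - 149/12·(x + 2)³.
With (x + 2) = 3/4: S(-5/4) = 143/256.

0.5586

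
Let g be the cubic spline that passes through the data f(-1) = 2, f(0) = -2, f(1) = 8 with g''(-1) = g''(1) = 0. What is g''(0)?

Let M_i = g''(x_i). Step sizes h_i = 1, 1; slopes of the chords Δ_i = (y_(i+1) - y_i)/h_i = -4, 10.
  1·M_0 + 4·M_1 + 1·M_2 = 6(Δ_1 - Δ_0) = 84
Natural end conditions: M_0 = M_2 = 0.
Solving: M_0 = 0, M_1 = 21, M_2 = 0.

21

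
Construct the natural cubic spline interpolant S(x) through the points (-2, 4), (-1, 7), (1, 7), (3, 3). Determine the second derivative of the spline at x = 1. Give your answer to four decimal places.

Write m_i for S''(x_i). With h_i = 1, 2, 2 and divided differences Δ_i = 3, 0, -2, the continuity of S' gives the tridiagonal system
  1·m_0 + 6·m_1 + 2·m_2 = 6(Δ_1 - Δ_0) = -18
  2·m_1 + 8·m_2 + 2·m_3 = 6(Δ_2 - Δ_1) = -12
Natural end conditions: m_0 = m_3 = 0.
Solving the tridiagonal system: m_0 = 0, m_1 = -30/11, m_2 = -9/11, m_3 = 0.

-0.8182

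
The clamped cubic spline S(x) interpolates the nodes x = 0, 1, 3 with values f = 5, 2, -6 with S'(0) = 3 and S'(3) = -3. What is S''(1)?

2

Write σ_i for S''(x_i). With h_i = 1, 2 and divided differences Δ_i = -3, -4, the continuity of S' gives the tridiagonal system
  1·σ_0 + 6·σ_1 + 2·σ_2 = 6(Δ_1 - Δ_0) = -6
Clamped end conditions give two more equations: 2h_0·σ_0 + h_0·σ_1 = 6(Δ_0 - S'(0)) = -36 and h_1·σ_1 + 2h_1·σ_2 = 6(S'(3) - Δ_1) = 6.
Hence σ_0 = -19, σ_1 = 2, σ_2 = 1/2.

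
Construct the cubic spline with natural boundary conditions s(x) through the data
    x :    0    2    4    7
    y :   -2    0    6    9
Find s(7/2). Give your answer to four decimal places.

4.5493

Let M_i = s''(x_i). Step sizes h_i = 2, 2, 3; slopes of the chords Δ_i = (y_(i+1) - y_i)/h_i = 1, 3, 1.
  2·M_0 + 8·M_1 + 2·M_2 = 6(Δ_1 - Δ_0) = 12
  2·M_1 + 10·M_2 + 3·M_3 = 6(Δ_2 - Δ_1) = -12
Natural end conditions: M_0 = M_3 = 0.
Forward elimination and back-substitution give M_0 = 0, M_1 = 36/19, M_2 = -30/19, M_3 = 0.
On [2, 4], s(x) = 0 + 43/19·(x - 2) + 18/19·(x - 2)² - 11/38·(x - 2)³.
With (x - 2) = 3/2: s(7/2) = 1383/304.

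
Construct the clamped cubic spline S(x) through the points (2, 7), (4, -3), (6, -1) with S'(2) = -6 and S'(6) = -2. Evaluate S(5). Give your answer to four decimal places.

-1.7500

Put M_i = S'' at the i-th knot. Here h = (2, 2) and Δ = (-5, 1), so the interior equations h_(i-1)·M_(i-1) + 2(h_(i-1)+h_i)·M_i + h_i·M_(i+1) = 6(Δ_i − Δ_(i-1)) read
  2·M_0 + 8·M_1 + 2·M_2 = 6(Δ_1 - Δ_0) = 36
Clamped end conditions give two more equations: 2h_0·M_0 + h_0·M_1 = 6(Δ_0 - S'(2)) = 6 and h_1·M_1 + 2h_1·M_2 = 6(S'(6) - Δ_1) = -18.
Solving the tridiagonal system: M_0 = -2, M_1 = 7, M_2 = -8.
On [4, 6], S(x) = -3 - 1·(x - 4) + 7/2·(x - 4)² - 5/4·(x - 4)³.
With (x - 4) = 1: S(5) = -7/4.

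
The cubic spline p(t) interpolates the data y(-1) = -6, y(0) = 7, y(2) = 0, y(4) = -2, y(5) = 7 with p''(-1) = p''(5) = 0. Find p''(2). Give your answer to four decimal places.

4.2000

Put M_i = p'' at the i-th knot. Here h = (1, 2, 2, 1) and Δ = (13, -7/2, -1, 9), so the interior equations h_(i-1)·M_(i-1) + 2(h_(i-1)+h_i)·M_i + h_i·M_(i+1) = 6(Δ_i − Δ_(i-1)) read
  1·M_0 + 6·M_1 + 2·M_2 = 6(Δ_1 - Δ_0) = -99
  2·M_1 + 8·M_2 + 2·M_3 = 6(Δ_2 - Δ_1) = 15
  2·M_2 + 6·M_3 + 1·M_4 = 6(Δ_3 - Δ_2) = 60
Natural end conditions: M_0 = M_4 = 0.
Solving: M_0 = 0, M_1 = -179/10, M_2 = 21/5, M_3 = 43/5, M_4 = 0.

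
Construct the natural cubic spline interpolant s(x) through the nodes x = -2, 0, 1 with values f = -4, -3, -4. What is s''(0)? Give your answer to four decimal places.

Put σ_i = s'' at the i-th knot. Here h = (2, 1) and Δ = (1/2, -1), so the interior equations h_(i-1)·σ_(i-1) + 2(h_(i-1)+h_i)·σ_i + h_i·σ_(i+1) = 6(Δ_i − Δ_(i-1)) read
  2·σ_0 + 6·σ_1 + 1·σ_2 = 6(Δ_1 - Δ_0) = -9
Natural end conditions: σ_0 = σ_2 = 0.
Forward elimination and back-substitution give σ_0 = 0, σ_1 = -3/2, σ_2 = 0.

-1.5000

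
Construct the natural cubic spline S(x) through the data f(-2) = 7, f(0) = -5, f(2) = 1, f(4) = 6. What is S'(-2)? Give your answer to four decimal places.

Let M_i = S''(x_i). Step sizes h_i = 2, 2, 2; slopes of the chords Δ_i = (y_(i+1) - y_i)/h_i = -6, 3, 5/2.
  2·M_0 + 8·M_1 + 2·M_2 = 6(Δ_1 - Δ_0) = 54
  2·M_1 + 8·M_2 + 2·M_3 = 6(Δ_2 - Δ_1) = -3
Natural end conditions: M_0 = M_3 = 0.
Hence M_0 = 0, M_1 = 73/10, M_2 = -11/5, M_3 = 0.
On [-2, 0], S'(x) = b_0 + 2c_0·(x + 2) + 3d_0·(x + 2)² with b_0 = Δ_0 - h_0(2M_0 + M_1)/6 = -253/30, c_0 = M_0/2 = 0, d_0 = (M_1 - M_0)/(6h_0) = 73/120. So S'(-2) = -253/30.

-8.4333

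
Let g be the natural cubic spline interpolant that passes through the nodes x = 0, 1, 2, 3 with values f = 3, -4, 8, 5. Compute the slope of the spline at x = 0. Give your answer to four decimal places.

Put M_i = g'' at the i-th knot. Here h = (1, 1, 1) and Δ = (-7, 12, -3), so the interior equations h_(i-1)·M_(i-1) + 2(h_(i-1)+h_i)·M_i + h_i·M_(i+1) = 6(Δ_i − Δ_(i-1)) read
  1·M_0 + 4·M_1 + 1·M_2 = 6(Δ_1 - Δ_0) = 114
  1·M_1 + 4·M_2 + 1·M_3 = 6(Δ_2 - Δ_1) = -90
Natural end conditions: M_0 = M_3 = 0.
Solving the tridiagonal system: M_0 = 0, M_1 = 182/5, M_2 = -158/5, M_3 = 0.
On [0, 1], g'(x) = b_0 + 2c_0·x + 3d_0·x² with b_0 = Δ_0 - h_0(2M_0 + M_1)/6 = -196/15, c_0 = M_0/2 = 0, d_0 = (M_1 - M_0)/(6h_0) = 91/15. So g'(0) = -196/15.

-13.0667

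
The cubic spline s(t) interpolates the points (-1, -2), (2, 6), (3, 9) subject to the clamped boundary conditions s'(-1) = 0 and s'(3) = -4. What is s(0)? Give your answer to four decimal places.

-1.2315

With M_i denoting the second derivative at x_i, h_i = 3, 1, and Δ_i = (y_(i+1) − y_i)/h_i = 8/3, 3:
  3·M_0 + 8·M_1 + 1·M_2 = 6(Δ_1 - Δ_0) = 2
Clamped end conditions give two more equations: 2h_0·M_0 + h_0·M_1 = 6(Δ_0 - s'(-1)) = 16 and h_1·M_1 + 2h_1·M_2 = 6(s'(3) - Δ_1) = -42.
Hence M_0 = 17/12, M_1 = 5/2, M_2 = -89/4.
On [-1, 2], s(t) = -2 + 0·(t + 1) + 17/24·(t + 1)² + 13/216·(t + 1)³.
With (t + 1) = 1: s(0) = -133/108.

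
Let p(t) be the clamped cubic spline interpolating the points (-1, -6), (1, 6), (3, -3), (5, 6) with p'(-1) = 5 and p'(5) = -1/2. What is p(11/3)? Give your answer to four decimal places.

-0.5432

Put σ_i = p'' at the i-th knot. Here h = (2, 2, 2) and Δ = (6, -9/2, 9/2), so the interior equations h_(i-1)·σ_(i-1) + 2(h_(i-1)+h_i)·σ_i + h_i·σ_(i+1) = 6(Δ_i − Δ_(i-1)) read
  2·σ_0 + 8·σ_1 + 2·σ_2 = 6(Δ_1 - Δ_0) = -63
  2·σ_1 + 8·σ_2 + 2·σ_3 = 6(Δ_2 - Δ_1) = 54
Clamped end conditions give two more equations: 2h_0·σ_0 + h_0·σ_1 = 6(Δ_0 - p'(-1)) = 6 and h_2·σ_2 + 2h_2·σ_3 = 6(p'(5) - Δ_2) = -30.
Solving the tridiagonal system: σ_0 = 49/6, σ_1 = -40/3, σ_2 = 41/3, σ_3 = -43/3.
On [3, 5], p(t) = -3 + 1/6·(t - 3) + 41/6·(t - 3)² - 7/3·(t - 3)³.
With (t - 3) = 2/3: p(11/3) = -44/81.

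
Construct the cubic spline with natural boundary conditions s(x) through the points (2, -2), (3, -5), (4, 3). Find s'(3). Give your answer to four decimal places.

With m_i denoting the second derivative at x_i, h_i = 1, 1, and Δ_i = (y_(i+1) − y_i)/h_i = -3, 8:
  1·m_0 + 4·m_1 + 1·m_2 = 6(Δ_1 - Δ_0) = 66
Natural end conditions: m_0 = m_2 = 0.
Solving the tridiagonal system: m_0 = 0, m_1 = 33/2, m_2 = 0.
On [3, 4], s'(x) = b_1 + 2c_1·(x - 3) + 3d_1·(x - 3)² with b_1 = Δ_1 - h_1(2m_1 + m_2)/6 = 5/2, c_1 = m_1/2 = 33/4, d_1 = (m_2 - m_1)/(6h_1) = -11/4. So s'(3) = 5/2.

2.5000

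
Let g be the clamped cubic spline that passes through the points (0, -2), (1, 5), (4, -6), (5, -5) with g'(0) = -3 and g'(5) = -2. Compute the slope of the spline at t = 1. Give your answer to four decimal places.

Let m_i = g''(x_i). Step sizes h_i = 1, 3, 1; slopes of the chords Δ_i = (y_(i+1) - y_i)/h_i = 7, -11/3, 1.
  1·m_0 + 8·m_1 + 3·m_2 = 6(Δ_1 - Δ_0) = -64
  3·m_1 + 8·m_2 + 1·m_3 = 6(Δ_2 - Δ_1) = 28
Clamped end conditions give two more equations: 2h_0·m_0 + h_0·m_1 = 6(Δ_0 - g'(0)) = 60 and h_2·m_2 + 2h_2·m_3 = 6(g'(5) - Δ_2) = -18.
Solving: m_0 = 2434/63, m_1 = -1088/63, m_2 = 746/63, m_3 = -940/63.
On [1, 4], g'(t) = b_1 + 2c_1·(t - 1) + 3d_1·(t - 1)² with b_1 = Δ_1 - h_1(2m_1 + m_2)/6 = 484/63, c_1 = m_1/2 = -544/63, d_1 = (m_2 - m_1)/(6h_1) = 131/81. So g'(1) = 484/63.

7.6825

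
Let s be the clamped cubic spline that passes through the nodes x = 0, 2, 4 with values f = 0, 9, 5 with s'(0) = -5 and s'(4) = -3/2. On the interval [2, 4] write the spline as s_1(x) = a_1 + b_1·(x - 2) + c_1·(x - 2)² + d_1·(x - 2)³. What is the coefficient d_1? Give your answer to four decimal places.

1.5000

Write m_i for s''(x_i). With h_i = 2, 2 and divided differences Δ_i = 9/2, -2, the continuity of s' gives the tridiagonal system
  2·m_0 + 8·m_1 + 2·m_2 = 6(Δ_1 - Δ_0) = -39
Clamped end conditions give two more equations: 2h_0·m_0 + h_0·m_1 = 6(Δ_0 - s'(0)) = 57 and h_1·m_1 + 2h_1·m_2 = 6(s'(4) - Δ_1) = 3.
Solving the tridiagonal system: m_0 = 20, m_1 = -23/2, m_2 = 13/2.
On [2, 4], with s_1(x) = a_1 + b_1·(x - 2) + c_1·(x - 2)² + d_1·(x - 2)³: c_1 = m_1/2 = -23/4, d_1 = (m_2 - m_1)/(6h_1) = 3/2, b_1 = Δ_1 - h_1(2m_1 + m_2)/6 = 7/2.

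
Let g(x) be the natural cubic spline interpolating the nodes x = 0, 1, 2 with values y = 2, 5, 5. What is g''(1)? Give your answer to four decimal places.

-4.5000

Put M_i = g'' at the i-th knot. Here h = (1, 1) and Δ = (3, 0), so the interior equations h_(i-1)·M_(i-1) + 2(h_(i-1)+h_i)·M_i + h_i·M_(i+1) = 6(Δ_i − Δ_(i-1)) read
  1·M_0 + 4·M_1 + 1·M_2 = 6(Δ_1 - Δ_0) = -18
Natural end conditions: M_0 = M_2 = 0.
Forward elimination and back-substitution give M_0 = 0, M_1 = -9/2, M_2 = 0.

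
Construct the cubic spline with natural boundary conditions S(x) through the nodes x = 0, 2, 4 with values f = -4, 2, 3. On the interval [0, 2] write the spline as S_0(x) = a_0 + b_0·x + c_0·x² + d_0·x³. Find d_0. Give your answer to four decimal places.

-0.1563

Write m_i for S''(x_i). With h_i = 2, 2 and divided differences Δ_i = 3, 1/2, the continuity of S' gives the tridiagonal system
  2·m_0 + 8·m_1 + 2·m_2 = 6(Δ_1 - Δ_0) = -15
Natural end conditions: m_0 = m_2 = 0.
Solving the tridiagonal system: m_0 = 0, m_1 = -15/8, m_2 = 0.
On [0, 2], with S_0(x) = a_0 + b_0·x + c_0·x² + d_0·x³: c_0 = m_0/2 = 0, d_0 = (m_1 - m_0)/(6h_0) = -5/32, b_0 = Δ_0 - h_0(2m_0 + m_1)/6 = 29/8.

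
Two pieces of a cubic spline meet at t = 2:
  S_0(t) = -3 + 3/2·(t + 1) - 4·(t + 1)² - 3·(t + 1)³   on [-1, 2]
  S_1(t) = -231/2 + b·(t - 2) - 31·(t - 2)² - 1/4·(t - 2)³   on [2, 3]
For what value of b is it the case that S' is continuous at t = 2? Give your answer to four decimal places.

-103.5000

S_0'(t) = 3/2 - 8·(t + 1) - 9·(t + 1)², so S_0'(2) = -207/2. On the right, S_1'(2) = b, so b = -207/2.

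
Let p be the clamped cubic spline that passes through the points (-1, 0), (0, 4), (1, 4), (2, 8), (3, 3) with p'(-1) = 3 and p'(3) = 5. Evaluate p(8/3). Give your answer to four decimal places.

3.3452

Let M_i = p''(x_i). Step sizes h_i = 1, 1, 1, 1; slopes of the chords Δ_i = (y_(i+1) - y_i)/h_i = 4, 0, 4, -5.
  1·M_0 + 4·M_1 + 1·M_2 = 6(Δ_1 - Δ_0) = -24
  1·M_1 + 4·M_2 + 1·M_3 = 6(Δ_2 - Δ_1) = 24
  1·M_2 + 4·M_3 + 1·M_4 = 6(Δ_3 - Δ_2) = -54
Clamped end conditions give two more equations: 2h_0·M_0 + h_0·M_1 = 6(Δ_0 - p'(-1)) = 6 and h_3·M_3 + 2h_3·M_4 = 6(p'(3) - Δ_3) = 60.
Solving: M_0 = 257/28, M_1 = -173/14, M_2 = 65/4, M_3 = -401/14, M_4 = 1241/28.
On [2, 3], p(t) = 8 - 159/56·(t - 2) - 401/28·(t - 2)² + 681/56·(t - 2)³.
With (t - 2) = 2/3: p(8/3) = 281/84.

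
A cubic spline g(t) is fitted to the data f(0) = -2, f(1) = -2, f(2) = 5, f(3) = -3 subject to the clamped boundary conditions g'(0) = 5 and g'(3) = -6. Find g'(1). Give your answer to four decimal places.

Write M_i for g''(x_i). With h_i = 1, 1, 1 and divided differences Δ_i = 0, 7, -8, the continuity of g' gives the tridiagonal system
  1·M_0 + 4·M_1 + 1·M_2 = 6(Δ_1 - Δ_0) = 42
  1·M_1 + 4·M_2 + 1·M_3 = 6(Δ_2 - Δ_1) = -90
Clamped end conditions give two more equations: 2h_0·M_0 + h_0·M_1 = 6(Δ_0 - g'(0)) = -30 and h_2·M_2 + 2h_2·M_3 = 6(g'(3) - Δ_2) = 12.
Forward elimination and back-substitution give M_0 = -422/15, M_1 = 394/15, M_2 = -524/15, M_3 = 352/15.
On [1, 2], g'(t) = b_1 + 2c_1·(t - 1) + 3d_1·(t - 1)² with b_1 = Δ_1 - h_1(2M_1 + M_2)/6 = 61/15, c_1 = M_1/2 = 197/15, d_1 = (M_2 - M_1)/(6h_1) = -51/5. So g'(1) = 61/15.

4.0667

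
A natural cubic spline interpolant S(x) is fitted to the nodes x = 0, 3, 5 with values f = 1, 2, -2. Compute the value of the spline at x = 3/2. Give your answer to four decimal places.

2.2875

Write m_i for S''(x_i). With h_i = 3, 2 and divided differences Δ_i = 1/3, -2, the continuity of S' gives the tridiagonal system
  3·m_0 + 10·m_1 + 2·m_2 = 6(Δ_1 - Δ_0) = -14
Natural end conditions: m_0 = m_2 = 0.
Solving the tridiagonal system: m_0 = 0, m_1 = -7/5, m_2 = 0.
On [0, 3], S(x) = 1 + 31/30·x + 0·x² - 7/90·x³.
With x = 3/2: S(3/2) = 183/80.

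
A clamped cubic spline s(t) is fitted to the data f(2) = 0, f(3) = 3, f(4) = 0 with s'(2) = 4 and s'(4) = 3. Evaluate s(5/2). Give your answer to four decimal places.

Put M_i = s'' at the i-th knot. Here h = (1, 1) and Δ = (3, -3), so the interior equations h_(i-1)·M_(i-1) + 2(h_(i-1)+h_i)·M_i + h_i·M_(i+1) = 6(Δ_i − Δ_(i-1)) read
  1·M_0 + 4·M_1 + 1·M_2 = 6(Δ_1 - Δ_0) = -36
Clamped end conditions give two more equations: 2h_0·M_0 + h_0·M_1 = 6(Δ_0 - s'(2)) = -6 and h_1·M_1 + 2h_1·M_2 = 6(s'(4) - Δ_1) = 36.
Hence M_0 = 11/2, M_1 = -17, M_2 = 53/2.
On [2, 3], s(t) = 0 + 4·(t - 2) + 11/4·(t - 2)² - 15/4·(t - 2)³.
With (t - 2) = 1/2: s(5/2) = 71/32.

2.2188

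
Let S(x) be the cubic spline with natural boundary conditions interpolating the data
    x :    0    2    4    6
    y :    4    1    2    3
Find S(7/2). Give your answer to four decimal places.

1.5875

Put M_i = S'' at the i-th knot. Here h = (2, 2, 2) and Δ = (-3/2, 1/2, 1/2), so the interior equations h_(i-1)·M_(i-1) + 2(h_(i-1)+h_i)·M_i + h_i·M_(i+1) = 6(Δ_i − Δ_(i-1)) read
  2·M_0 + 8·M_1 + 2·M_2 = 6(Δ_1 - Δ_0) = 12
  2·M_1 + 8·M_2 + 2·M_3 = 6(Δ_2 - Δ_1) = 0
Natural end conditions: M_0 = M_3 = 0.
Forward elimination and back-substitution give M_0 = 0, M_1 = 8/5, M_2 = -2/5, M_3 = 0.
On [2, 4], S(x) = 1 - 13/30·(x - 2) + 4/5·(x - 2)² - 1/6·(x - 2)³.
With (x - 2) = 3/2: S(7/2) = 127/80.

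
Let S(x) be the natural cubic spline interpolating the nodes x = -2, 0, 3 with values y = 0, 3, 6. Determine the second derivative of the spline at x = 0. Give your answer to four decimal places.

-0.3000

With M_i denoting the second derivative at x_i, h_i = 2, 3, and Δ_i = (y_(i+1) − y_i)/h_i = 3/2, 1:
  2·M_0 + 10·M_1 + 3·M_2 = 6(Δ_1 - Δ_0) = -3
Natural end conditions: M_0 = M_2 = 0.
Solving the tridiagonal system: M_0 = 0, M_1 = -3/10, M_2 = 0.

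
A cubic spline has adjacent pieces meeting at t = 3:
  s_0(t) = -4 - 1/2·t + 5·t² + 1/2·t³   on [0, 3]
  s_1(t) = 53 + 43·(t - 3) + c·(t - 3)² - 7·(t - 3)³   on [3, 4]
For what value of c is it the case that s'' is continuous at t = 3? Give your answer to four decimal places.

9.5000

s_0''(t) = 10 + 3·t, so s_0''(3) = 19. On the right, s_1''(3) = 2c, so c = 19/2.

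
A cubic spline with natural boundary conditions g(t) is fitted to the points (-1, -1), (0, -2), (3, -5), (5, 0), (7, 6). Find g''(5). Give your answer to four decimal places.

Write σ_i for g''(x_i). With h_i = 1, 3, 2, 2 and divided differences Δ_i = -1, -1, 5/2, 3, the continuity of g' gives the tridiagonal system
  1·σ_0 + 8·σ_1 + 3·σ_2 = 6(Δ_1 - Δ_0) = 0
  3·σ_1 + 10·σ_2 + 2·σ_3 = 6(Δ_2 - Δ_1) = 21
  2·σ_2 + 8·σ_3 + 2·σ_4 = 6(Δ_3 - Δ_2) = 3
Natural end conditions: σ_0 = σ_4 = 0.
Solving the tridiagonal system: σ_0 = 0, σ_1 = -243/268, σ_2 = 162/67, σ_3 = -123/536, σ_4 = 0.

-0.2295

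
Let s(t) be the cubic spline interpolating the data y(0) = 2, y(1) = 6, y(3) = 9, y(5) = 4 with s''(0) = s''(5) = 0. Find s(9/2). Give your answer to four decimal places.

5.6548

Put m_i = s'' at the i-th knot. Here h = (1, 2, 2) and Δ = (4, 3/2, -5/2), so the interior equations h_(i-1)·m_(i-1) + 2(h_(i-1)+h_i)·m_i + h_i·m_(i+1) = 6(Δ_i − Δ_(i-1)) read
  1·m_0 + 6·m_1 + 2·m_2 = 6(Δ_1 - Δ_0) = -15
  2·m_1 + 8·m_2 + 2·m_3 = 6(Δ_2 - Δ_1) = -24
Natural end conditions: m_0 = m_3 = 0.
Forward elimination and back-substitution give m_0 = 0, m_1 = -18/11, m_2 = -57/22, m_3 = 0.
On [3, 5], s(t) = 9 - 17/22·(t - 3) - 57/44·(t - 3)² + 19/88·(t - 3)³.
With (t - 3) = 3/2: s(9/2) = 3981/704.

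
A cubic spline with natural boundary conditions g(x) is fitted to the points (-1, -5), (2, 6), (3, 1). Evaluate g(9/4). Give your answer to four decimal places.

With M_i denoting the second derivative at x_i, h_i = 3, 1, and Δ_i = (y_(i+1) − y_i)/h_i = 11/3, -5:
  3·M_0 + 8·M_1 + 1·M_2 = 6(Δ_1 - Δ_0) = -52
Natural end conditions: M_0 = M_2 = 0.
Solving the tridiagonal system: M_0 = 0, M_1 = -13/2, M_2 = 0.
On [2, 3], g(x) = 6 - 17/6·(x - 2) - 13/4·(x - 2)² + 13/12·(x - 2)³.
With (x - 2) = 1/4: g(9/4) = 1307/256.

5.1055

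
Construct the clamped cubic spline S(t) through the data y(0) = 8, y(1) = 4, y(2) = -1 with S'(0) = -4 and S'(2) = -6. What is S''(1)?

-1

Write M_i for S''(x_i). With h_i = 1, 1 and divided differences Δ_i = -4, -5, the continuity of S' gives the tridiagonal system
  1·M_0 + 4·M_1 + 1·M_2 = 6(Δ_1 - Δ_0) = -6
Clamped end conditions give two more equations: 2h_0·M_0 + h_0·M_1 = 6(Δ_0 - S'(0)) = 0 and h_1·M_1 + 2h_1·M_2 = 6(S'(2) - Δ_1) = -6.
Hence M_0 = 1/2, M_1 = -1, M_2 = -5/2.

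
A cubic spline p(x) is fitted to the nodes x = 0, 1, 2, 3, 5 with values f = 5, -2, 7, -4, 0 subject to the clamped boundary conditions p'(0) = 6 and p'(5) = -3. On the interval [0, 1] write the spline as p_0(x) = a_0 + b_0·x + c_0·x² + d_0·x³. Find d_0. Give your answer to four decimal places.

Put M_i = p'' at the i-th knot. Here h = (1, 1, 1, 2) and Δ = (-7, 9, -11, 2), so the interior equations h_(i-1)·M_(i-1) + 2(h_(i-1)+h_i)·M_i + h_i·M_(i+1) = 6(Δ_i − Δ_(i-1)) read
  1·M_0 + 4·M_1 + 1·M_2 = 6(Δ_1 - Δ_0) = 96
  1·M_1 + 4·M_2 + 1·M_3 = 6(Δ_2 - Δ_1) = -120
  1·M_2 + 6·M_3 + 2·M_4 = 6(Δ_3 - Δ_2) = 78
Clamped end conditions give two more equations: 2h_0·M_0 + h_0·M_1 = 6(Δ_0 - p'(0)) = -78 and h_3·M_3 + 2h_3·M_4 = 6(p'(5) - Δ_3) = -30.
Solving: M_0 = -2685/41, M_1 = 2172/41, M_2 = -2067/41, M_3 = 1176/41, M_4 = -1791/82.
On [0, 1], with p_0(x) = a_0 + b_0·x + c_0·x² + d_0·x³: c_0 = M_0/2 = -2685/82, d_0 = (M_1 - M_0)/(6h_0) = 1619/82, b_0 = Δ_0 - h_0(2M_0 + M_1)/6 = 6.

19.7439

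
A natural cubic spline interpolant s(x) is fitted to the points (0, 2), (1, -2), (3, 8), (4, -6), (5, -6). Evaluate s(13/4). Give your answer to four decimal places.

5.0318

Write σ_i for s''(x_i). With h_i = 1, 2, 1, 1 and divided differences Δ_i = -4, 5, -14, 0, the continuity of s' gives the tridiagonal system
  1·σ_0 + 6·σ_1 + 2·σ_2 = 6(Δ_1 - Δ_0) = 54
  2·σ_1 + 6·σ_2 + 1·σ_3 = 6(Δ_2 - Δ_1) = -114
  1·σ_2 + 4·σ_3 + 1·σ_4 = 6(Δ_3 - Δ_2) = 84
Natural end conditions: σ_0 = σ_4 = 0.
Solving the tridiagonal system: σ_0 = 0, σ_1 = 1161/61, σ_2 = -1836/61, σ_3 = 1740/61, σ_4 = 0.
On [3, 4], s(x) = 8 - 532/61·(x - 3) - 918/61·(x - 3)² + 596/61·(x - 3)³.
With (x - 3) = 1/4: s(13/4) = 4911/976.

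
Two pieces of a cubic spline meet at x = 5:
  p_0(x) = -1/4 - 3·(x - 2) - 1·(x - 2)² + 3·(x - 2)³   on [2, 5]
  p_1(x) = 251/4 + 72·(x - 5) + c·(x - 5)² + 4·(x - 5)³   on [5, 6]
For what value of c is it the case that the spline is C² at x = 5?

26

p_0''(x) = -2 + 18·(x - 2), so p_0''(5) = 52. On the right, p_1''(5) = 2c, so c = 26.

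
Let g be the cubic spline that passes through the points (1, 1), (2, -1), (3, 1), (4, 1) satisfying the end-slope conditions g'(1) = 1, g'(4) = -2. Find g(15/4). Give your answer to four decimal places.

1.3844

Write M_i for g''(x_i). With h_i = 1, 1, 1 and divided differences Δ_i = -2, 2, 0, the continuity of g' gives the tridiagonal system
  1·M_0 + 4·M_1 + 1·M_2 = 6(Δ_1 - Δ_0) = 24
  1·M_1 + 4·M_2 + 1·M_3 = 6(Δ_2 - Δ_1) = -12
Clamped end conditions give two more equations: 2h_0·M_0 + h_0·M_1 = 6(Δ_0 - g'(1)) = -18 and h_2·M_2 + 2h_2·M_3 = 6(g'(4) - Δ_2) = -12.
Hence M_0 = -72/5, M_1 = 54/5, M_2 = -24/5, M_3 = -18/5.
On [3, 4], g(t) = 1 + 11/5·(t - 3) - 12/5·(t - 3)² + 1/5·(t - 3)³.
With (t - 3) = 3/4: g(15/4) = 443/320.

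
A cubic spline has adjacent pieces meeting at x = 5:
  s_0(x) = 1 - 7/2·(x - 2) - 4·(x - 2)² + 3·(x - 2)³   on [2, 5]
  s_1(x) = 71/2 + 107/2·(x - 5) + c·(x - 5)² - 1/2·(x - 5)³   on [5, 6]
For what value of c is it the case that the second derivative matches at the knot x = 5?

s_0''(x) = -8 + 18·(x - 2), so s_0''(5) = 46. On the right, s_1''(5) = 2c, so c = 23.

23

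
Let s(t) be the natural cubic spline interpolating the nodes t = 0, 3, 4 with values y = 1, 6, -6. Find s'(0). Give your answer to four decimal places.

6.7917

Put M_i = s'' at the i-th knot. Here h = (3, 1) and Δ = (5/3, -12), so the interior equations h_(i-1)·M_(i-1) + 2(h_(i-1)+h_i)·M_i + h_i·M_(i+1) = 6(Δ_i − Δ_(i-1)) read
  3·M_0 + 8·M_1 + 1·M_2 = 6(Δ_1 - Δ_0) = -82
Natural end conditions: M_0 = M_2 = 0.
Hence M_0 = 0, M_1 = -41/4, M_2 = 0.
On [0, 3], s'(t) = b_0 + 2c_0·t + 3d_0·t² with b_0 = Δ_0 - h_0(2M_0 + M_1)/6 = 163/24, c_0 = M_0/2 = 0, d_0 = (M_1 - M_0)/(6h_0) = -41/72. So s'(0) = 163/24.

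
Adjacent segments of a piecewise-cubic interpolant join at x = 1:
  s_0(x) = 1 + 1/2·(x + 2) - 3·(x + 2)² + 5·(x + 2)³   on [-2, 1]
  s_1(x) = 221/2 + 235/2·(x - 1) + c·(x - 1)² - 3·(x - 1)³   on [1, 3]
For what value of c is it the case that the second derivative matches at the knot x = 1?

42

s_0''(x) = -6 + 30·(x + 2), so s_0''(1) = 84. On the right, s_1''(1) = 2c, so c = 42.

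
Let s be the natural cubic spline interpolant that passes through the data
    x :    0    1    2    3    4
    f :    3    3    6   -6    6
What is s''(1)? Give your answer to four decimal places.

With M_i denoting the second derivative at x_i, h_i = 1, 1, 1, 1, and Δ_i = (y_(i+1) − y_i)/h_i = 0, 3, -12, 12:
  1·M_0 + 4·M_1 + 1·M_2 = 6(Δ_1 - Δ_0) = 18
  1·M_1 + 4·M_2 + 1·M_3 = 6(Δ_2 - Δ_1) = -90
  1·M_2 + 4·M_3 + 1·M_4 = 6(Δ_3 - Δ_2) = 144
Natural end conditions: M_0 = M_4 = 0.
Forward elimination and back-substitution give M_0 = 0, M_1 = 387/28, M_2 = -261/7, M_3 = 1269/28, M_4 = 0.

13.8214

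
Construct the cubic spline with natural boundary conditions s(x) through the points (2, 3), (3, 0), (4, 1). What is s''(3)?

6

Write M_i for s''(x_i). With h_i = 1, 1 and divided differences Δ_i = -3, 1, the continuity of s' gives the tridiagonal system
  1·M_0 + 4·M_1 + 1·M_2 = 6(Δ_1 - Δ_0) = 24
Natural end conditions: M_0 = M_2 = 0.
Solving the tridiagonal system: M_0 = 0, M_1 = 6, M_2 = 0.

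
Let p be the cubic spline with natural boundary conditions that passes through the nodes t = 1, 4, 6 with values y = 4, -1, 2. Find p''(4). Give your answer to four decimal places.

Put σ_i = p'' at the i-th knot. Here h = (3, 2) and Δ = (-5/3, 3/2), so the interior equations h_(i-1)·σ_(i-1) + 2(h_(i-1)+h_i)·σ_i + h_i·σ_(i+1) = 6(Δ_i − Δ_(i-1)) read
  3·σ_0 + 10·σ_1 + 2·σ_2 = 6(Δ_1 - Δ_0) = 19
Natural end conditions: σ_0 = σ_2 = 0.
Solving the tridiagonal system: σ_0 = 0, σ_1 = 19/10, σ_2 = 0.

1.9000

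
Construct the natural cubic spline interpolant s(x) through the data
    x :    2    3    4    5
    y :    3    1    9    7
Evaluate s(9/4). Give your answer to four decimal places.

1.7188

Write M_i for s''(x_i). With h_i = 1, 1, 1 and divided differences Δ_i = -2, 8, -2, the continuity of s' gives the tridiagonal system
  1·M_0 + 4·M_1 + 1·M_2 = 6(Δ_1 - Δ_0) = 60
  1·M_1 + 4·M_2 + 1·M_3 = 6(Δ_2 - Δ_1) = -60
Natural end conditions: M_0 = M_3 = 0.
Solving: M_0 = 0, M_1 = 20, M_2 = -20, M_3 = 0.
On [2, 3], s(x) = 3 - 16/3·(x - 2) + 0·(x - 2)² + 10/3·(x - 2)³.
With (x - 2) = 1/4: s(9/4) = 55/32.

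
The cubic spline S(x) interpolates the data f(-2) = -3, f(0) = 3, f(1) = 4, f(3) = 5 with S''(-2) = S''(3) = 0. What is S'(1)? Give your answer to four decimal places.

Write M_i for S''(x_i). With h_i = 2, 1, 2 and divided differences Δ_i = 3, 1, 1/2, the continuity of S' gives the tridiagonal system
  2·M_0 + 6·M_1 + 1·M_2 = 6(Δ_1 - Δ_0) = -12
  1·M_1 + 6·M_2 + 2·M_3 = 6(Δ_2 - Δ_1) = -3
Natural end conditions: M_0 = M_3 = 0.
Forward elimination and back-substitution give M_0 = 0, M_1 = -69/35, M_2 = -6/35, M_3 = 0.
On [1, 3], S'(x) = b_2 + 2c_2·(x - 1) + 3d_2·(x - 1)² with b_2 = Δ_2 - h_2(2M_2 + M_3)/6 = 43/70, c_2 = M_2/2 = -3/35, d_2 = (M_3 - M_2)/(6h_2) = 1/70. So S'(1) = 43/70.

0.6143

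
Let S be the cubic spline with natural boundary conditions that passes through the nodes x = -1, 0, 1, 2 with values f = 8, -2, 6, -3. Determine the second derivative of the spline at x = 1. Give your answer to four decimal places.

Let M_i = S''(x_i). Step sizes h_i = 1, 1, 1; slopes of the chords Δ_i = (y_(i+1) - y_i)/h_i = -10, 8, -9.
  1·M_0 + 4·M_1 + 1·M_2 = 6(Δ_1 - Δ_0) = 108
  1·M_1 + 4·M_2 + 1·M_3 = 6(Δ_2 - Δ_1) = -102
Natural end conditions: M_0 = M_3 = 0.
Solving the tridiagonal system: M_0 = 0, M_1 = 178/5, M_2 = -172/5, M_3 = 0.

-34.4000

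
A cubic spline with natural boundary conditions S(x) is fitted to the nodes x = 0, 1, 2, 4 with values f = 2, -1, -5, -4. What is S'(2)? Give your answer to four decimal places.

-2.8043

Let M_i = S''(x_i). Step sizes h_i = 1, 1, 2; slopes of the chords Δ_i = (y_(i+1) - y_i)/h_i = -3, -4, 1/2.
  1·M_0 + 4·M_1 + 1·M_2 = 6(Δ_1 - Δ_0) = -6
  1·M_1 + 6·M_2 + 2·M_3 = 6(Δ_2 - Δ_1) = 27
Natural end conditions: M_0 = M_3 = 0.
Solving: M_0 = 0, M_1 = -63/23, M_2 = 114/23, M_3 = 0.
On [2, 4], S'(x) = b_2 + 2c_2·(x - 2) + 3d_2·(x - 2)² with b_2 = Δ_2 - h_2(2M_2 + M_3)/6 = -129/46, c_2 = M_2/2 = 57/23, d_2 = (M_3 - M_2)/(6h_2) = -19/46. So S'(2) = -129/46.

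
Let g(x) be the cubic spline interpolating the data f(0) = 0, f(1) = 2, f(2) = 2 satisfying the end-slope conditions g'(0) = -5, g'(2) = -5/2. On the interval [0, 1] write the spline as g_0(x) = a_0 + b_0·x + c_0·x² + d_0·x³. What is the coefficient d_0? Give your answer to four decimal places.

Put σ_i = g'' at the i-th knot. Here h = (1, 1) and Δ = (2, 0), so the interior equations h_(i-1)·σ_(i-1) + 2(h_(i-1)+h_i)·σ_i + h_i·σ_(i+1) = 6(Δ_i − Δ_(i-1)) read
  1·σ_0 + 4·σ_1 + 1·σ_2 = 6(Δ_1 - Δ_0) = -12
Clamped end conditions give two more equations: 2h_0·σ_0 + h_0·σ_1 = 6(Δ_0 - g'(0)) = 42 and h_1·σ_1 + 2h_1·σ_2 = 6(g'(2) - Δ_1) = -15.
Forward elimination and back-substitution give σ_0 = 101/4, σ_1 = -17/2, σ_2 = -13/4.
On [0, 1], with g_0(x) = a_0 + b_0·x + c_0·x² + d_0·x³: c_0 = σ_0/2 = 101/8, d_0 = (σ_1 - σ_0)/(6h_0) = -45/8, b_0 = Δ_0 - h_0(2σ_0 + σ_1)/6 = -5.

-5.6250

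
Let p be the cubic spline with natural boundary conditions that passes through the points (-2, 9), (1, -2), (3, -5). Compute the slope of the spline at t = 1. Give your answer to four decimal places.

With M_i denoting the second derivative at x_i, h_i = 3, 2, and Δ_i = (y_(i+1) − y_i)/h_i = -11/3, -3/2:
  3·M_0 + 10·M_1 + 2·M_2 = 6(Δ_1 - Δ_0) = 13
Natural end conditions: M_0 = M_2 = 0.
Forward elimination and back-substitution give M_0 = 0, M_1 = 13/10, M_2 = 0.
On [1, 3], p'(t) = b_1 + 2c_1·(t - 1) + 3d_1·(t - 1)² with b_1 = Δ_1 - h_1(2M_1 + M_2)/6 = -71/30, c_1 = M_1/2 = 13/20, d_1 = (M_2 - M_1)/(6h_1) = -13/120. So p'(1) = -71/30.

-2.3667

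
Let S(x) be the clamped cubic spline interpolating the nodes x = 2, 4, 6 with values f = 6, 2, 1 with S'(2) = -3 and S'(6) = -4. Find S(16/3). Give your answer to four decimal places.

With M_i denoting the second derivative at x_i, h_i = 2, 2, and Δ_i = (y_(i+1) − y_i)/h_i = -2, -1/2:
  2·M_0 + 8·M_1 + 2·M_2 = 6(Δ_1 - Δ_0) = 9
Clamped end conditions give two more equations: 2h_0·M_0 + h_0·M_1 = 6(Δ_0 - S'(2)) = 6 and h_1·M_1 + 2h_1·M_2 = 6(S'(6) - Δ_1) = -21.
Hence M_0 = 1/8, M_1 = 11/4, M_2 = -53/8.
On [4, 6], S(x) = 2 - 1/8·(x - 4) + 11/8·(x - 4)² - 25/32·(x - 4)³.
With (x - 4) = 4/3: S(16/3) = 131/54.

2.4259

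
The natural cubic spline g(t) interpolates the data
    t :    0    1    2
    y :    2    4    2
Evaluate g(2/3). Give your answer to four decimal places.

3.7037

Let M_i = g''(x_i). Step sizes h_i = 1, 1; slopes of the chords Δ_i = (y_(i+1) - y_i)/h_i = 2, -2.
  1·M_0 + 4·M_1 + 1·M_2 = 6(Δ_1 - Δ_0) = -24
Natural end conditions: M_0 = M_2 = 0.
Forward elimination and back-substitution give M_0 = 0, M_1 = -6, M_2 = 0.
On [0, 1], g(t) = 2 + 3·t + 0·t² - 1·t³.
With t = 2/3: g(2/3) = 100/27.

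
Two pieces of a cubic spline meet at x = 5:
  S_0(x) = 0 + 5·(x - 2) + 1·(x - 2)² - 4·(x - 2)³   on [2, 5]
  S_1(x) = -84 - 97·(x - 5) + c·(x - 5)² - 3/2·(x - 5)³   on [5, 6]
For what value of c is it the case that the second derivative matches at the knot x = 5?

-35

S_0''(x) = 2 - 24·(x - 2), so S_0''(5) = -70. On the right, S_1''(5) = 2c, so c = -35.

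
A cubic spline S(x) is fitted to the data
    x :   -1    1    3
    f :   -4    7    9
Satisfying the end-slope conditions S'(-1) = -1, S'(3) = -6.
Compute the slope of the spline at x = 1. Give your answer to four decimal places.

6.6250

Write M_i for S''(x_i). With h_i = 2, 2 and divided differences Δ_i = 11/2, 1, the continuity of S' gives the tridiagonal system
  2·M_0 + 8·M_1 + 2·M_2 = 6(Δ_1 - Δ_0) = -27
Clamped end conditions give two more equations: 2h_0·M_0 + h_0·M_1 = 6(Δ_0 - S'(-1)) = 39 and h_1·M_1 + 2h_1·M_2 = 6(S'(3) - Δ_1) = -42.
Forward elimination and back-substitution give M_0 = 95/8, M_1 = -17/4, M_2 = -67/8.
On [1, 3], S'(x) = b_1 + 2c_1·(x - 1) + 3d_1·(x - 1)² with b_1 = Δ_1 - h_1(2M_1 + M_2)/6 = 53/8, c_1 = M_1/2 = -17/8, d_1 = (M_2 - M_1)/(6h_1) = -11/32. So S'(1) = 53/8.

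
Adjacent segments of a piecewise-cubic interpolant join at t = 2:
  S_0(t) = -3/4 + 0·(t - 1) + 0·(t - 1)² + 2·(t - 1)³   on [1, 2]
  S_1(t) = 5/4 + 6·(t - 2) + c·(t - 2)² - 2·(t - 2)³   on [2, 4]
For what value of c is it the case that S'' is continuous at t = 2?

6

S_0''(t) = 0 + 12·(t - 1), so S_0''(2) = 12. On the right, S_1''(2) = 2c, so c = 6.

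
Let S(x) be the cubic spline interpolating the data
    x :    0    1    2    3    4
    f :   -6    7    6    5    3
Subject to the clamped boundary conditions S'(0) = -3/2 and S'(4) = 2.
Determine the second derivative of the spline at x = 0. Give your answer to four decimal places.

Write M_i for S''(x_i). With h_i = 1, 1, 1, 1 and divided differences Δ_i = 13, -1, -1, -2, the continuity of S' gives the tridiagonal system
  1·M_0 + 4·M_1 + 1·M_2 = 6(Δ_1 - Δ_0) = -84
  1·M_1 + 4·M_2 + 1·M_3 = 6(Δ_2 - Δ_1) = 0
  1·M_2 + 4·M_3 + 1·M_4 = 6(Δ_3 - Δ_2) = -6
Clamped end conditions give two more equations: 2h_0·M_0 + h_0·M_1 = 6(Δ_0 - S'(0)) = 87 and h_3·M_3 + 2h_3·M_4 = 6(S'(4) - Δ_3) = 24.
Solving the tridiagonal system: M_0 = 3553/56, M_1 = -1117/28, M_2 = 97/8, M_3 = -241/28, M_4 = 913/56.

63.4464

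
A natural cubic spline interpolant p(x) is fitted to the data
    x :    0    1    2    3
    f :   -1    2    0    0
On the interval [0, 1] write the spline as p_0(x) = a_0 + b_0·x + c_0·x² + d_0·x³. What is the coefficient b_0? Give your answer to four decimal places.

Let m_i = p''(x_i). Step sizes h_i = 1, 1, 1; slopes of the chords Δ_i = (y_(i+1) - y_i)/h_i = 3, -2, 0.
  1·m_0 + 4·m_1 + 1·m_2 = 6(Δ_1 - Δ_0) = -30
  1·m_1 + 4·m_2 + 1·m_3 = 6(Δ_2 - Δ_1) = 12
Natural end conditions: m_0 = m_3 = 0.
Hence m_0 = 0, m_1 = -44/5, m_2 = 26/5, m_3 = 0.
On [0, 1], with p_0(x) = a_0 + b_0·x + c_0·x² + d_0·x³: c_0 = m_0/2 = 0, d_0 = (m_1 - m_0)/(6h_0) = -22/15, b_0 = Δ_0 - h_0(2m_0 + m_1)/6 = 67/15.

4.4667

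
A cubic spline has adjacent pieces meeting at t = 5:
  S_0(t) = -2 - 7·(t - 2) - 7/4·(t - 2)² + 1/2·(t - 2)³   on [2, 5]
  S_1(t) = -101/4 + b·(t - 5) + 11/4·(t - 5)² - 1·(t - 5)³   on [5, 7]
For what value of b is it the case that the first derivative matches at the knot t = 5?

-4

S_0'(t) = -7 - 7/2·(t - 2) + 3/2·(t - 2)², so S_0'(5) = -4. On the right, S_1'(5) = b, so b = -4.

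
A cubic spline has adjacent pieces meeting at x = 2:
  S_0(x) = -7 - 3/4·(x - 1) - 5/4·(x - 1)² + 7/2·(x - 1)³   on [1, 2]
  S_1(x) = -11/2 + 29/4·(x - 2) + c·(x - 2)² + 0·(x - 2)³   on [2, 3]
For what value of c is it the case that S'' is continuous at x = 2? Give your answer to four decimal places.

9.2500

S_0''(x) = -5/2 + 21·(x - 1), so S_0''(2) = 37/2. On the right, S_1''(2) = 2c, so c = 37/4.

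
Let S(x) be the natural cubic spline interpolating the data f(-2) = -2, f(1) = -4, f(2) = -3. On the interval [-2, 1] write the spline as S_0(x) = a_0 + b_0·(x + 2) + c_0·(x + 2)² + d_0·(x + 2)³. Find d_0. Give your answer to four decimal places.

With σ_i denoting the second derivative at x_i, h_i = 3, 1, and Δ_i = (y_(i+1) − y_i)/h_i = -2/3, 1:
  3·σ_0 + 8·σ_1 + 1·σ_2 = 6(Δ_1 - Δ_0) = 10
Natural end conditions: σ_0 = σ_2 = 0.
Solving: σ_0 = 0, σ_1 = 5/4, σ_2 = 0.
On [-2, 1], with S_0(x) = a_0 + b_0·(x + 2) + c_0·(x + 2)² + d_0·(x + 2)³: c_0 = σ_0/2 = 0, d_0 = (σ_1 - σ_0)/(6h_0) = 5/72, b_0 = Δ_0 - h_0(2σ_0 + σ_1)/6 = -31/24.

0.0694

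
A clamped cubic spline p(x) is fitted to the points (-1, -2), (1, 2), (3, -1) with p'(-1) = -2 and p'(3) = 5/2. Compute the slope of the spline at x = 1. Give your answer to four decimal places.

Put σ_i = p'' at the i-th knot. Here h = (2, 2) and Δ = (2, -3/2), so the interior equations h_(i-1)·σ_(i-1) + 2(h_(i-1)+h_i)·σ_i + h_i·σ_(i+1) = 6(Δ_i − Δ_(i-1)) read
  2·σ_0 + 8·σ_1 + 2·σ_2 = 6(Δ_1 - Δ_0) = -21
Clamped end conditions give two more equations: 2h_0·σ_0 + h_0·σ_1 = 6(Δ_0 - p'(-1)) = 24 and h_1·σ_1 + 2h_1·σ_2 = 6(p'(3) - Δ_1) = 24.
Solving: σ_0 = 39/4, σ_1 = -15/2, σ_2 = 39/4.
On [1, 3], p'(x) = b_1 + 2c_1·(x - 1) + 3d_1·(x - 1)² with b_1 = Δ_1 - h_1(2σ_1 + σ_2)/6 = 1/4, c_1 = σ_1/2 = -15/4, d_1 = (σ_2 - σ_1)/(6h_1) = 23/16. So p'(1) = 1/4.

0.2500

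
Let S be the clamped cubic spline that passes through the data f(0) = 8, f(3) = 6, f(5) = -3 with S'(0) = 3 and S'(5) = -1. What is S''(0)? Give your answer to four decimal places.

-2.1667

Put m_i = S'' at the i-th knot. Here h = (3, 2) and Δ = (-2/3, -9/2), so the interior equations h_(i-1)·m_(i-1) + 2(h_(i-1)+h_i)·m_i + h_i·m_(i+1) = 6(Δ_i − Δ_(i-1)) read
  3·m_0 + 10·m_1 + 2·m_2 = 6(Δ_1 - Δ_0) = -23
Clamped end conditions give two more equations: 2h_0·m_0 + h_0·m_1 = 6(Δ_0 - S'(0)) = -22 and h_1·m_1 + 2h_1·m_2 = 6(S'(5) - Δ_1) = 21.
Solving the tridiagonal system: m_0 = -13/6, m_1 = -3, m_2 = 27/4.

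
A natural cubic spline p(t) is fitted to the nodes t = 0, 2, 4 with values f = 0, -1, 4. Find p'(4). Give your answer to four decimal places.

3.2500

Write m_i for p''(x_i). With h_i = 2, 2 and divided differences Δ_i = -1/2, 5/2, the continuity of p' gives the tridiagonal system
  2·m_0 + 8·m_1 + 2·m_2 = 6(Δ_1 - Δ_0) = 18
Natural end conditions: m_0 = m_2 = 0.
Solving: m_0 = 0, m_1 = 9/4, m_2 = 0.
On [2, 4], p'(t) = b_1 + 2c_1·(t - 2) + 3d_1·(t - 2)² with b_1 = Δ_1 - h_1(2m_1 + m_2)/6 = 1, c_1 = m_1/2 = 9/8, d_1 = (m_2 - m_1)/(6h_1) = -3/16. So p'(4) = 13/4.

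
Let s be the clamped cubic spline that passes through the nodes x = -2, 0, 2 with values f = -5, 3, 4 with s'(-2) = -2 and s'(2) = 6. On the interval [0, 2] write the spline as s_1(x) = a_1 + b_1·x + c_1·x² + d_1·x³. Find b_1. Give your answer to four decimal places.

Put σ_i = s'' at the i-th knot. Here h = (2, 2) and Δ = (4, 1/2), so the interior equations h_(i-1)·σ_(i-1) + 2(h_(i-1)+h_i)·σ_i + h_i·σ_(i+1) = 6(Δ_i − Δ_(i-1)) read
  2·σ_0 + 8·σ_1 + 2·σ_2 = 6(Δ_1 - Δ_0) = -21
Clamped end conditions give two more equations: 2h_0·σ_0 + h_0·σ_1 = 6(Δ_0 - s'(-2)) = 36 and h_1·σ_1 + 2h_1·σ_2 = 6(s'(2) - Δ_1) = 33.
Solving the tridiagonal system: σ_0 = 109/8, σ_1 = -37/4, σ_2 = 103/8.
On [0, 2], with s_1(x) = a_1 + b_1·x + c_1·x² + d_1·x³: c_1 = σ_1/2 = -37/8, d_1 = (σ_2 - σ_1)/(6h_1) = 59/32, b_1 = Δ_1 - h_1(2σ_1 + σ_2)/6 = 19/8.

2.3750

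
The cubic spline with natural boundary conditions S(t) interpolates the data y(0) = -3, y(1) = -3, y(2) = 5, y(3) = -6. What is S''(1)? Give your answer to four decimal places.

20.4000

With M_i denoting the second derivative at x_i, h_i = 1, 1, 1, and Δ_i = (y_(i+1) − y_i)/h_i = 0, 8, -11:
  1·M_0 + 4·M_1 + 1·M_2 = 6(Δ_1 - Δ_0) = 48
  1·M_1 + 4·M_2 + 1·M_3 = 6(Δ_2 - Δ_1) = -114
Natural end conditions: M_0 = M_3 = 0.
Forward elimination and back-substitution give M_0 = 0, M_1 = 102/5, M_2 = -168/5, M_3 = 0.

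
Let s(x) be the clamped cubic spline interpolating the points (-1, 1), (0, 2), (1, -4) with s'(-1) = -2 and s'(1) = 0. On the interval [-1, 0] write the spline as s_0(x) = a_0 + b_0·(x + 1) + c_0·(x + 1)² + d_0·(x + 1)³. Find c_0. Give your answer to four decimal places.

Let m_i = s''(x_i). Step sizes h_i = 1, 1; slopes of the chords Δ_i = (y_(i+1) - y_i)/h_i = 1, -6.
  1·m_0 + 4·m_1 + 1·m_2 = 6(Δ_1 - Δ_0) = -42
Clamped end conditions give two more equations: 2h_0·m_0 + h_0·m_1 = 6(Δ_0 - s'(-1)) = 18 and h_1·m_1 + 2h_1·m_2 = 6(s'(1) - Δ_1) = 36.
Solving the tridiagonal system: m_0 = 41/2, m_1 = -23, m_2 = 59/2.
On [-1, 0], with s_0(x) = a_0 + b_0·(x + 1) + c_0·(x + 1)² + d_0·(x + 1)³: c_0 = m_0/2 = 41/4, d_0 = (m_1 - m_0)/(6h_0) = -29/4, b_0 = Δ_0 - h_0(2m_0 + m_1)/6 = -2.

10.2500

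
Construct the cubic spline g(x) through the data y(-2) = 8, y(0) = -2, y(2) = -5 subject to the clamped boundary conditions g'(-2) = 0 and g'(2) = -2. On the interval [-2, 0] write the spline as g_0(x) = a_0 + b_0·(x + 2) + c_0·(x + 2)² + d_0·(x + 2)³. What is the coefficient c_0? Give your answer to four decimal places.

With M_i denoting the second derivative at x_i, h_i = 2, 2, and Δ_i = (y_(i+1) − y_i)/h_i = -5, -3/2:
  2·M_0 + 8·M_1 + 2·M_2 = 6(Δ_1 - Δ_0) = 21
Clamped end conditions give two more equations: 2h_0·M_0 + h_0·M_1 = 6(Δ_0 - g'(-2)) = -30 and h_1·M_1 + 2h_1·M_2 = 6(g'(2) - Δ_1) = -3.
Forward elimination and back-substitution give M_0 = -85/8, M_1 = 25/4, M_2 = -31/8.
On [-2, 0], with g_0(x) = a_0 + b_0·(x + 2) + c_0·(x + 2)² + d_0·(x + 2)³: c_0 = M_0/2 = -85/16, d_0 = (M_1 - M_0)/(6h_0) = 45/32, b_0 = Δ_0 - h_0(2M_0 + M_1)/6 = 0.

-5.3125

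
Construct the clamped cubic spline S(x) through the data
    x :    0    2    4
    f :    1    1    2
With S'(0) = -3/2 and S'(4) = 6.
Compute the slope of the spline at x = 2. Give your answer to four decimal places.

-0.7500

Write σ_i for S''(x_i). With h_i = 2, 2 and divided differences Δ_i = 0, 1/2, the continuity of S' gives the tridiagonal system
  2·σ_0 + 8·σ_1 + 2·σ_2 = 6(Δ_1 - Δ_0) = 3
Clamped end conditions give two more equations: 2h_0·σ_0 + h_0·σ_1 = 6(Δ_0 - S'(0)) = 9 and h_1·σ_1 + 2h_1·σ_2 = 6(S'(4) - Δ_1) = 33.
Solving: σ_0 = 15/4, σ_1 = -3, σ_2 = 39/4.
On [2, 4], S'(x) = b_1 + 2c_1·(x - 2) + 3d_1·(x - 2)² with b_1 = Δ_1 - h_1(2σ_1 + σ_2)/6 = -3/4, c_1 = σ_1/2 = -3/2, d_1 = (σ_2 - σ_1)/(6h_1) = 17/16. So S'(2) = -3/4.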